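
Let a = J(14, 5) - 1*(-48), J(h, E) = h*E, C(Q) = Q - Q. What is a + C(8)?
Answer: 118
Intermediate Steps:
C(Q) = 0
J(h, E) = E*h
a = 118 (a = 5*14 - 1*(-48) = 70 + 48 = 118)
a + C(8) = 118 + 0 = 118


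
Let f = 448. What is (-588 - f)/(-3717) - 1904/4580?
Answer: -83296/607995 ≈ -0.13700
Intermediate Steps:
(-588 - f)/(-3717) - 1904/4580 = (-588 - 1*448)/(-3717) - 1904/4580 = (-588 - 448)*(-1/3717) - 1904*1/4580 = -1036*(-1/3717) - 476/1145 = 148/531 - 476/1145 = -83296/607995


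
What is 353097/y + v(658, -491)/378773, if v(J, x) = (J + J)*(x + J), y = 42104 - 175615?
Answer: -2221311287/1075965149 ≈ -2.0645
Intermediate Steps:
y = -133511
v(J, x) = 2*J*(J + x) (v(J, x) = (2*J)*(J + x) = 2*J*(J + x))
353097/y + v(658, -491)/378773 = 353097/(-133511) + (2*658*(658 - 491))/378773 = 353097*(-1/133511) + (2*658*167)*(1/378773) = -353097/133511 + 219772*(1/378773) = -353097/133511 + 4676/8059 = -2221311287/1075965149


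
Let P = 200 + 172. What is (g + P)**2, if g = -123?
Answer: 62001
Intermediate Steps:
P = 372
(g + P)**2 = (-123 + 372)**2 = 249**2 = 62001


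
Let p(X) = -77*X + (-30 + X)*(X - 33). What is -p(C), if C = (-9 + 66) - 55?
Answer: -714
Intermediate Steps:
C = 2 (C = 57 - 55 = 2)
p(X) = -77*X + (-33 + X)*(-30 + X) (p(X) = -77*X + (-30 + X)*(-33 + X) = -77*X + (-33 + X)*(-30 + X))
-p(C) = -(990 + 2² - 140*2) = -(990 + 4 - 280) = -1*714 = -714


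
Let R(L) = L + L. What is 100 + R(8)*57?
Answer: 1012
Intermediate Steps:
R(L) = 2*L
100 + R(8)*57 = 100 + (2*8)*57 = 100 + 16*57 = 100 + 912 = 1012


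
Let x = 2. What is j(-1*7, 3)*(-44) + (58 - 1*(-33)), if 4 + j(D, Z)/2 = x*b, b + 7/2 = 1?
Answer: 883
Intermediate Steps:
b = -5/2 (b = -7/2 + 1 = -5/2 ≈ -2.5000)
j(D, Z) = -18 (j(D, Z) = -8 + 2*(2*(-5/2)) = -8 + 2*(-5) = -8 - 10 = -18)
j(-1*7, 3)*(-44) + (58 - 1*(-33)) = -18*(-44) + (58 - 1*(-33)) = 792 + (58 + 33) = 792 + 91 = 883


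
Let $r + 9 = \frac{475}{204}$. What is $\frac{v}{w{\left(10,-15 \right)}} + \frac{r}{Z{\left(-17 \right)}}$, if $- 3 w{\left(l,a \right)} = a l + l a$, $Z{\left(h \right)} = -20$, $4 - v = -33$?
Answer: $\frac{14353}{20400} \approx 0.70358$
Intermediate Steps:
$v = 37$ ($v = 4 - -33 = 4 + 33 = 37$)
$r = - \frac{1361}{204}$ ($r = -9 + \frac{475}{204} = - \frac{1361}{204} \approx -6.6716$)
$w{\left(l,a \right)} = - \frac{2 a l}{3}$ ($w{\left(l,a \right)} = - \frac{a l + l a}{3} = - \frac{a l + a l}{3} = - \frac{2 a l}{3}$)
$\frac{v}{w{\left(10,-15 \right)}} + \frac{r}{Z{\left(-17 \right)}} = \frac{37}{\left(- \frac{2}{3}\right) \left(-15\right) 10} - \frac{1361}{204 \left(-20\right)} = \frac{37}{100} - - \frac{1361}{4080} = 37 \cdot \frac{1}{100} + \frac{1361}{4080} = \frac{37}{100} + \frac{1361}{4080} = \frac{14353}{20400}$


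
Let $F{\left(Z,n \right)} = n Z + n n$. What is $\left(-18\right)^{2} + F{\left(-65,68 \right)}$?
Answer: $528$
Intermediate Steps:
$F{\left(Z,n \right)} = n^{2} + Z n$ ($F{\left(Z,n \right)} = Z n + n^{2} = n^{2} + Z n$)
$\left(-18\right)^{2} + F{\left(-65,68 \right)} = \left(-18\right)^{2} + 68 \left(-65 + 68\right) = 324 + 68 \cdot 3 = 324 + 204 = 528$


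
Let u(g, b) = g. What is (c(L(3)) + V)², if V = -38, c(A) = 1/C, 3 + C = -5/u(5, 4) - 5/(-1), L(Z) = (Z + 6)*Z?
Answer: 1369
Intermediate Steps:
L(Z) = Z*(6 + Z) (L(Z) = (6 + Z)*Z = Z*(6 + Z))
C = 1 (C = -3 + (-5/5 - 5/(-1)) = -3 + (-5*⅕ - 5*(-1)) = -3 + (-1 + 5) = -3 + 4 = 1)
c(A) = 1 (c(A) = 1/1 = 1)
(c(L(3)) + V)² = (1 - 38)² = (-37)² = 1369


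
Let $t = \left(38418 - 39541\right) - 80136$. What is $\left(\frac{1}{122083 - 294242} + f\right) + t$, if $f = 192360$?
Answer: $\frac{19127037058}{172159} \approx 1.111 \cdot 10^{5}$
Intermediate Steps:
$t = -81259$ ($t = -1123 - 80136 = -81259$)
$\left(\frac{1}{122083 - 294242} + f\right) + t = \left(\frac{1}{122083 - 294242} + 192360\right) - 81259 = \left(\frac{1}{-172159} + 192360\right) - 81259 = \left(- \frac{1}{172159} + 192360\right) - 81259 = \frac{33116505239}{172159} - 81259 = \frac{19127037058}{172159}$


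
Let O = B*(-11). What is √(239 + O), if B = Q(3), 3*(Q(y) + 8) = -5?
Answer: 2*√777/3 ≈ 18.583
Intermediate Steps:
Q(y) = -29/3 (Q(y) = -8 + (⅓)*(-5) = -8 - 5/3 = -29/3)
B = -29/3 ≈ -9.6667
O = 319/3 (O = -29/3*(-11) = 319/3 ≈ 106.33)
√(239 + O) = √(239 + 319/3) = √(1036/3) = 2*√777/3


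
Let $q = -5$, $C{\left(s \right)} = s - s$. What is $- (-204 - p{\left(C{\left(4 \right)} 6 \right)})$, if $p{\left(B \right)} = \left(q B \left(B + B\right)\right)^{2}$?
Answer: $204$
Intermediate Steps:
$C{\left(s \right)} = 0$
$p{\left(B \right)} = 100 B^{4}$ ($p{\left(B \right)} = \left(- 5 B \left(B + B\right)\right)^{2} = \left(- 5 B 2 B\right)^{2} = \left(- 5 \cdot 2 B^{2}\right)^{2} = \left(- 10 B^{2}\right)^{2} = 100 B^{4}$)
$- (-204 - p{\left(C{\left(4 \right)} 6 \right)}) = - (-204 - 100 \left(0 \cdot 6\right)^{4}) = - (-204 - 100 \cdot 0^{4}) = - (-204 - 100 \cdot 0) = - (-204 - 0) = - (-204 + 0) = \left(-1\right) \left(-204\right) = 204$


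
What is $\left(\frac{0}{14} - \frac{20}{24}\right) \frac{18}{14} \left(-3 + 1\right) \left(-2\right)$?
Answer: $- \frac{30}{7} \approx -4.2857$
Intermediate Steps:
$\left(\frac{0}{14} - \frac{20}{24}\right) \frac{18}{14} \left(-3 + 1\right) \left(-2\right) = \left(0 \cdot \frac{1}{14} - \frac{5}{6}\right) 18 \cdot \frac{1}{14} \left(\left(-2\right) \left(-2\right)\right) = \left(0 - \frac{5}{6}\right) \frac{9}{7} \cdot 4 = \left(- \frac{5}{6}\right) \frac{9}{7} \cdot 4 = \left(- \frac{15}{14}\right) 4 = - \frac{30}{7}$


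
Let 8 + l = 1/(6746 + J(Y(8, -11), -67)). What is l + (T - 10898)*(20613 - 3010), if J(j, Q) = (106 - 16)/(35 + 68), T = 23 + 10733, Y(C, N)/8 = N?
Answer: -1737065656249/694928 ≈ -2.4996e+6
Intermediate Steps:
Y(C, N) = 8*N
T = 10756
J(j, Q) = 90/103
l = -5559321/694928 (l = -8 + 1/(6746 + 90/103) = -8 + 1/(694928/103) = -8 + 103/694928 = -5559321/694928 ≈ -7.9999)
l + (T - 10898)*(20613 - 3010) = -5559321/694928 + (10756 - 10898)*(20613 - 3010) = -5559321/694928 - 142*17603 = -5559321/694928 - 2499626 = -1737065656249/694928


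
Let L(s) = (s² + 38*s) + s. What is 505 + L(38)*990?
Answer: 2897245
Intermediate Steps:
L(s) = s² + 39*s
505 + L(38)*990 = 505 + (38*(39 + 38))*990 = 505 + (38*77)*990 = 505 + 2926*990 = 505 + 2896740 = 2897245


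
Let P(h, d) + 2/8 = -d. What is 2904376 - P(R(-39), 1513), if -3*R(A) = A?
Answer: 11623557/4 ≈ 2.9059e+6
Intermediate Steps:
R(A) = -A/3
P(h, d) = -¼ - d
2904376 - P(R(-39), 1513) = 2904376 - (-¼ - 1*1513) = 2904376 - (-¼ - 1513) = 2904376 - 1*(-6053/4) = 2904376 + 6053/4 = 11623557/4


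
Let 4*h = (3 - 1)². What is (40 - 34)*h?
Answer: 6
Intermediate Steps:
h = 1 (h = (3 - 1)²/4 = (¼)*2² = (¼)*4 = 1)
(40 - 34)*h = (40 - 34)*1 = 6*1 = 6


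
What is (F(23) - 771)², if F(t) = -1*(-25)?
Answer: 556516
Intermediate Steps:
F(t) = 25
(F(23) - 771)² = (25 - 771)² = (-746)² = 556516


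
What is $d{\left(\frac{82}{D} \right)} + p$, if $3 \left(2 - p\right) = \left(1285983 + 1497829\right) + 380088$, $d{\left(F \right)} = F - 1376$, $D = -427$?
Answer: $- \frac{1352745640}{1281} \approx -1.056 \cdot 10^{6}$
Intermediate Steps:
$d{\left(F \right)} = -1376 + F$
$p = - \frac{3163894}{3}$ ($p = 2 - \frac{\left(1285983 + 1497829\right) + 380088}{3} = 2 - \frac{2783812 + 380088}{3} = 2 - \frac{3163900}{3} = - \frac{3163894}{3} \approx -1.0546 \cdot 10^{6}$)
$d{\left(\frac{82}{D} \right)} + p = \left(-1376 + \frac{82}{-427}\right) - \frac{3163894}{3} = \left(-1376 + 82 \left(- \frac{1}{427}\right)\right) - \frac{3163894}{3} = \left(-1376 - \frac{82}{427}\right) - \frac{3163894}{3} = - \frac{587634}{427} - \frac{3163894}{3} = - \frac{1352745640}{1281}$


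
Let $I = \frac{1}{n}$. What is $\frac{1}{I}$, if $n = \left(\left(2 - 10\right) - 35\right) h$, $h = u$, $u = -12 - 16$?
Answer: $1204$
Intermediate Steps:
$u = -28$ ($u = -12 - 16 = -28$)
$h = -28$
$n = 1204$ ($n = \left(\left(2 - 10\right) - 35\right) \left(-28\right) = \left(-8 - 35\right) \left(-28\right) = \left(-43\right) \left(-28\right) = 1204$)
$I = \frac{1}{1204} \approx 0.00083056$
$\frac{1}{I} = \frac{1}{\frac{1}{1204}} = 1204$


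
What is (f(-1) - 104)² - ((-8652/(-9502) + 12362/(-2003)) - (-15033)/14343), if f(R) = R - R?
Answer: 492289459522509/45497205593 ≈ 10820.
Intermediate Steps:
f(R) = 0
(f(-1) - 104)² - ((-8652/(-9502) + 12362/(-2003)) - (-15033)/14343) = (0 - 104)² - ((-8652/(-9502) + 12362/(-2003)) - (-15033)/14343) = (-104)² - ((-8652*(-1/9502) + 12362*(-1/2003)) - (-15033)/14343) = 10816 - ((4326/4751 - 12362/2003) - 1*(-5011/4781)) = 10816 - (-50066884/9516253 + 5011/4781) = 10816 - 1*(-191683828621/45497205593) = 10816 + 191683828621/45497205593 = 492289459522509/45497205593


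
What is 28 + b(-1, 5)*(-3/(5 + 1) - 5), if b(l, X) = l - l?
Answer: 28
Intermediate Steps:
b(l, X) = 0
28 + b(-1, 5)*(-3/(5 + 1) - 5) = 28 + 0*(-3/(5 + 1) - 5) = 28 + 0*(-3/6 - 5) = 28 + 0*(-3*1/6 - 5) = 28 + 0*(-1/2 - 5) = 28 + 0*(-11/2) = 28 + 0 = 28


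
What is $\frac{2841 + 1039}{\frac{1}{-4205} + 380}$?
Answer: $\frac{16315400}{1597899} \approx 10.211$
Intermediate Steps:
$\frac{2841 + 1039}{\frac{1}{-4205} + 380} = \frac{3880}{- \frac{1}{4205} + 380} = \frac{3880}{\frac{1597899}{4205}} = 3880 \cdot \frac{4205}{1597899} = \frac{16315400}{1597899}$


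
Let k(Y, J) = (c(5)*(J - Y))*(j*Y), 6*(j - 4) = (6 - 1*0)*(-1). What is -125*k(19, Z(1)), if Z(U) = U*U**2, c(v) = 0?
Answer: 0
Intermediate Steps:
Z(U) = U**3
j = 3 (j = 4 + ((6 - 1*0)*(-1))/6 = 4 + ((6 + 0)*(-1))/6 = 4 + (6*(-1))/6 = 4 + (1/6)*(-6) = 4 - 1 = 3)
k(Y, J) = 0 (k(Y, J) = (0*(J - Y))*(3*Y) = 0*(3*Y) = 0)
-125*k(19, Z(1)) = -125*0 = 0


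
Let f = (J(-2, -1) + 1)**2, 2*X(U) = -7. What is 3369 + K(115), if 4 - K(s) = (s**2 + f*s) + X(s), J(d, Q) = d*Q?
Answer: -21767/2 ≈ -10884.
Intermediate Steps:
J(d, Q) = Q*d
X(U) = -7/2 (X(U) = (1/2)*(-7) = -7/2)
f = 9 (f = (-1*(-2) + 1)**2 = (2 + 1)**2 = 3**2 = 9)
K(s) = 15/2 - s**2 - 9*s (K(s) = 4 - ((s**2 + 9*s) - 7/2) = 4 - (-7/2 + s**2 + 9*s) = 4 + (7/2 - s**2 - 9*s) = 15/2 - s**2 - 9*s)
3369 + K(115) = 3369 + (15/2 - 1*115**2 - 9*115) = 3369 + (15/2 - 1*13225 - 1035) = 3369 + (15/2 - 13225 - 1035) = 3369 - 28505/2 = -21767/2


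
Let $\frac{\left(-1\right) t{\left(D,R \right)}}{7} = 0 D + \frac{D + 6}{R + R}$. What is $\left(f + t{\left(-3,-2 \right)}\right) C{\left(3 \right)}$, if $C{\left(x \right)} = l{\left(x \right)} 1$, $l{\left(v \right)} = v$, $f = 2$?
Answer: $\frac{87}{4} \approx 21.75$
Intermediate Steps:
$C{\left(x \right)} = x$ ($C{\left(x \right)} = x 1 = x$)
$t{\left(D,R \right)} = - \frac{7 \left(6 + D\right)}{2 R}$ ($t{\left(D,R \right)} = - 7 \left(0 D + \frac{D + 6}{R + R}\right) = - 7 \left(0 + \frac{6 + D}{2 R}\right) = - 7 \frac{6 + D}{2 R} = - \frac{7 \left(6 + D\right)}{2 R}$)
$\left(f + t{\left(-3,-2 \right)}\right) C{\left(3 \right)} = \left(2 + \frac{7 \left(-6 - -3\right)}{2 \left(-2\right)}\right) 3 = \left(2 + \frac{7}{2} \left(- \frac{1}{2}\right) \left(-6 + 3\right)\right) 3 = \left(2 + \frac{7}{2} \left(- \frac{1}{2}\right) \left(-3\right)\right) 3 = \left(2 + \frac{21}{4}\right) 3 = \frac{29}{4} \cdot 3 = \frac{87}{4}$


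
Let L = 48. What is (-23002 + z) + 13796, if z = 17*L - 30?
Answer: -8420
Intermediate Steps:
z = 786 (z = 17*48 - 30 = 816 - 30 = 786)
(-23002 + z) + 13796 = (-23002 + 786) + 13796 = -22216 + 13796 = -8420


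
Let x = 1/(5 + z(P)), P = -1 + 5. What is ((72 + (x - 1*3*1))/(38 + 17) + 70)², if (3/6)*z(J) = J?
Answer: 2595698704/511225 ≈ 5077.4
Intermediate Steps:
P = 4
z(J) = 2*J
x = 1/13 (x = 1/(5 + 2*4) = 1/(5 + 8) = 1/13 ≈ 0.076923)
((72 + (x - 1*3*1))/(38 + 17) + 70)² = ((72 + (1/13 - 1*3*1))/(38 + 17) + 70)² = ((72 + (1/13 - 3*1))/55 + 70)² = ((72 + (1/13 - 3))*(1/55) + 70)² = ((72 - 38/13)*(1/55) + 70)² = ((898/13)*(1/55) + 70)² = (898/715 + 70)² = (50948/715)² = 2595698704/511225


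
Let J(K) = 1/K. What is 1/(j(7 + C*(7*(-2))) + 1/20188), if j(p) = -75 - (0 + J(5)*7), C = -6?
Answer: -100940/7711811 ≈ -0.013089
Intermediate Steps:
j(p) = -382/5 (j(p) = -75 - (0 + 7/5) = -75 - 1*7/5 = -75 - 7/5 = -382/5)
1/(j(7 + C*(7*(-2))) + 1/20188) = 1/(-382/5 + 1/20188) = 1/(-7711811/100940) = -100940/7711811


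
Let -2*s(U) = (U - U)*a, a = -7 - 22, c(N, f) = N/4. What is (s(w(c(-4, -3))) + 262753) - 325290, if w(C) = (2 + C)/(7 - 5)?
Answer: -62537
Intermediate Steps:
c(N, f) = N/4 (c(N, f) = N*(1/4) = N/4)
a = -29
w(C) = 1 + C/2 (w(C) = (2 + C)/2 = (2 + C)*(1/2) = 1 + C/2)
s(U) = 0 (s(U) = -(U - U)*(-29)/2 = -0*(-29) = -1/2*0 = 0)
(s(w(c(-4, -3))) + 262753) - 325290 = (0 + 262753) - 325290 = 262753 - 325290 = -62537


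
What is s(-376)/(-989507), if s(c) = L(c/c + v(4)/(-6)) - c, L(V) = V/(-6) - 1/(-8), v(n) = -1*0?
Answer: -9023/23748168 ≈ -0.00037995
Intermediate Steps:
v(n) = 0
L(V) = ⅛ - V/6 (L(V) = V*(-⅙) - 1*(-⅛) = -V/6 + ⅛ = ⅛ - V/6)
s(c) = -1/24 - c (s(c) = (⅛ - (c/c + 0/(-6))/6) - c = (⅛ - (1 + 0*(-⅙))/6) - c = (⅛ - (1 + 0)/6) - c = (⅛ - ⅙*1) - c = (⅛ - ⅙) - c = -1/24 - c)
s(-376)/(-989507) = (-1/24 - 1*(-376))/(-989507) = (-1/24 + 376)*(-1/989507) = (9023/24)*(-1/989507) = -9023/23748168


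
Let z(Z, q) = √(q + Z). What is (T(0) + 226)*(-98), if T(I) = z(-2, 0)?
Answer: -22148 - 98*I*√2 ≈ -22148.0 - 138.59*I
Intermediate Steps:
z(Z, q) = √(Z + q)
T(I) = I*√2 (T(I) = √(-2 + 0) = √(-2) = I*√2)
(T(0) + 226)*(-98) = (I*√2 + 226)*(-98) = (226 + I*√2)*(-98) = -22148 - 98*I*√2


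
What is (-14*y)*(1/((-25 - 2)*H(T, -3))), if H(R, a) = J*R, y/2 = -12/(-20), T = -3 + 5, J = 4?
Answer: 7/90 ≈ 0.077778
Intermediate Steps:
T = 2
y = 6/5 (y = 2*(-12/(-20)) = 2*(-12*(-1/20)) = 2*(⅗) = 6/5 ≈ 1.2000)
H(R, a) = 4*R
(-14*y)*(1/((-25 - 2)*H(T, -3))) = (-14*6/5)*(1/((-25 - 2)*((4*2)))) = -84/(5*(-27)*8) = -(-28)/(45*8) = -84/5*(-1/216) = 7/90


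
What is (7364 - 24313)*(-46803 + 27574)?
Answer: 325912321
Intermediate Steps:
(7364 - 24313)*(-46803 + 27574) = -16949*(-19229) = 325912321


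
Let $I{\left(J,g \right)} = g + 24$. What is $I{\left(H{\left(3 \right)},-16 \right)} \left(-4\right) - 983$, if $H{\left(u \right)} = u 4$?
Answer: $-1015$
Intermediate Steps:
$H{\left(u \right)} = 4 u$
$I{\left(J,g \right)} = 24 + g$
$I{\left(H{\left(3 \right)},-16 \right)} \left(-4\right) - 983 = \left(24 - 16\right) \left(-4\right) - 983 = 8 \left(-4\right) - 983 = -32 - 983 = -1015$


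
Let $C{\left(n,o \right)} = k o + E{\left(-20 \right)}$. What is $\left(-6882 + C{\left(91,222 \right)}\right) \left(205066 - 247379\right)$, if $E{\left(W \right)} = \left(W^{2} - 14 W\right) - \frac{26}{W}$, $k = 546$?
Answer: $- \frac{48664731369}{10} \approx -4.8665 \cdot 10^{9}$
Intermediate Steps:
$E{\left(W \right)} = W^{2} - \frac{26}{W} - 14 W$
$C{\left(n,o \right)} = \frac{6813}{10} + 546 o$ ($C{\left(n,o \right)} = 546 o + \frac{-26 + \left(-20\right)^{2} \left(-14 - 20\right)}{-20} = 546 o - \frac{-26 + 400 \left(-34\right)}{20} = 546 o - \frac{-26 - 13600}{20} = 546 o - - \frac{6813}{10} = 546 o + \frac{6813}{10} = \frac{6813}{10} + 546 o$)
$\left(-6882 + C{\left(91,222 \right)}\right) \left(205066 - 247379\right) = \left(-6882 + \left(\frac{6813}{10} + 546 \cdot 222\right)\right) \left(205066 - 247379\right) = \left(-6882 + \left(\frac{6813}{10} + 121212\right)\right) \left(-42313\right) = \left(-6882 + \frac{1218933}{10}\right) \left(-42313\right) = \frac{1150113}{10} \left(-42313\right) = - \frac{48664731369}{10}$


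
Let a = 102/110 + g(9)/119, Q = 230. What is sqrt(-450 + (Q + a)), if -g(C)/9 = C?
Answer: I*sqrt(9413581870)/6545 ≈ 14.824*I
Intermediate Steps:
g(C) = -9*C
a = 1614/6545 (a = 102/110 - 9*9/119 = 102*(1/110) - 81*1/119 = 51/55 - 81/119 = 1614/6545 ≈ 0.24660)
sqrt(-450 + (Q + a)) = sqrt(-450 + (230 + 1614/6545)) = sqrt(-450 + 1506964/6545) = sqrt(-1438286/6545) = I*sqrt(9413581870)/6545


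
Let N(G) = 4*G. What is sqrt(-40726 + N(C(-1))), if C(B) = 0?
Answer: I*sqrt(40726) ≈ 201.81*I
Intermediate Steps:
sqrt(-40726 + N(C(-1))) = sqrt(-40726 + 4*0) = sqrt(-40726 + 0) = sqrt(-40726) = I*sqrt(40726)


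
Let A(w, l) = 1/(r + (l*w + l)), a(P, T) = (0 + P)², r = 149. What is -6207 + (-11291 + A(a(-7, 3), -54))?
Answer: -44637399/2551 ≈ -17498.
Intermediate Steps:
a(P, T) = P²
A(w, l) = 1/(149 + l + l*w) (A(w, l) = 1/(149 + (l*w + l)) = 1/(149 + (l + l*w)) = 1/(149 + l + l*w))
-6207 + (-11291 + A(a(-7, 3), -54)) = -6207 + (-11291 + 1/(149 - 54 - 54*(-7)²)) = -6207 + (-11291 + 1/(149 - 54 - 54*49)) = -6207 + (-11291 + 1/(149 - 54 - 2646)) = -6207 + (-11291 + 1/(-2551)) = -6207 + (-11291 - 1/2551) = -6207 - 28803342/2551 = -44637399/2551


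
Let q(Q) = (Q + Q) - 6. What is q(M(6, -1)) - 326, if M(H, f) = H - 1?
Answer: -322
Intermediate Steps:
M(H, f) = -1 + H
q(Q) = -6 + 2*Q (q(Q) = 2*Q - 6 = -6 + 2*Q)
q(M(6, -1)) - 326 = (-6 + 2*(-1 + 6)) - 326 = (-6 + 2*5) - 326 = (-6 + 10) - 326 = 4 - 326 = -322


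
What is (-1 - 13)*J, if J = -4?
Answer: 56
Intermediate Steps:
(-1 - 13)*J = (-1 - 13)*(-4) = -14*(-4) = 56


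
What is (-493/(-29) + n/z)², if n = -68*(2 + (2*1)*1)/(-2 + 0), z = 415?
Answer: 51710481/172225 ≈ 300.25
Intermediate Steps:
n = 136 (n = -68*(2 + 2*1)/(-2) = -68*(2 + 2)*(-1)/2 = -272*(-1)/2 = -68*(-2) = 136)
(-493/(-29) + n/z)² = (-493/(-29) + 136/415)² = (-493*(-1/29) + 136*(1/415))² = (17 + 136/415)² = (7191/415)² = 51710481/172225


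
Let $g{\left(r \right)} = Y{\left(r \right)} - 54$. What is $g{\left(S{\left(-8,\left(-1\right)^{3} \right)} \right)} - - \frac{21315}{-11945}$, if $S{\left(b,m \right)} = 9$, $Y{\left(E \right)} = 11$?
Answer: $- \frac{106990}{2389} \approx -44.784$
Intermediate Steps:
$g{\left(r \right)} = -43$ ($g{\left(r \right)} = 11 - 54 = -43$)
$g{\left(S{\left(-8,\left(-1\right)^{3} \right)} \right)} - - \frac{21315}{-11945} = -43 - - \frac{21315}{-11945} = -43 - \left(-21315\right) \left(- \frac{1}{11945}\right) = -43 - \frac{4263}{2389} = - \frac{106990}{2389}$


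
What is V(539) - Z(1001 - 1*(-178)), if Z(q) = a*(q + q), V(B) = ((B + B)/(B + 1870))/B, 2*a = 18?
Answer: -51123796/2409 ≈ -21222.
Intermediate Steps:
a = 9 (a = (½)*18 = 9)
V(B) = 2/(1870 + B) (V(B) = ((2*B)/(1870 + B))/B = (2*B/(1870 + B))/B = 2/(1870 + B))
Z(q) = 18*q (Z(q) = 9*(q + q) = 9*(2*q) = 18*q)
V(539) - Z(1001 - 1*(-178)) = 2/(1870 + 539) - 18*(1001 - 1*(-178)) = 2/2409 - 18*(1001 + 178) = 2*(1/2409) - 18*1179 = 2/2409 - 1*21222 = 2/2409 - 21222 = -51123796/2409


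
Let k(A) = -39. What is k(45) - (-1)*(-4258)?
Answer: -4297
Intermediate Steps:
k(45) - (-1)*(-4258) = -39 - (-1)*(-4258) = -39 - 1*4258 = -39 - 4258 = -4297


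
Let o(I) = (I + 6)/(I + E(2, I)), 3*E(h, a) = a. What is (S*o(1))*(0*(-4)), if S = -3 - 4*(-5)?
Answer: 0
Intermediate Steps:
E(h, a) = a/3
o(I) = 3*(6 + I)/(4*I) (o(I) = (I + 6)/(I + I/3) = (6 + I)/((4*I/3)) = (6 + I)*(3/(4*I)) = 3*(6 + I)/(4*I))
S = 17 (S = -3 + 20 = 17)
(S*o(1))*(0*(-4)) = (17*((¾)*(6 + 1)/1))*(0*(-4)) = (17*((¾)*1*7))*0 = (17*(21/4))*0 = (357/4)*0 = 0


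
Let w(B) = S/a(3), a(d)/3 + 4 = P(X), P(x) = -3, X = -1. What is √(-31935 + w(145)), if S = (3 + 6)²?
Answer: 2*I*√391251/7 ≈ 178.71*I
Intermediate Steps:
a(d) = -21 (a(d) = -12 + 3*(-3) = -12 - 9 = -21)
S = 81 (S = 9² = 81)
w(B) = -27/7 (w(B) = 81/(-21) = 81*(-1/21) = -27/7)
√(-31935 + w(145)) = √(-31935 - 27/7) = √(-223572/7) = 2*I*√391251/7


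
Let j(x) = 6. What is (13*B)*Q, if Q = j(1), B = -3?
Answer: -234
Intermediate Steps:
Q = 6
(13*B)*Q = (13*(-3))*6 = -39*6 = -234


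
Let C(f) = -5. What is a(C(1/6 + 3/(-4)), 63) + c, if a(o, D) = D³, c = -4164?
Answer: 245883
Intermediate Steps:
a(C(1/6 + 3/(-4)), 63) + c = 63³ - 4164 = 250047 - 4164 = 245883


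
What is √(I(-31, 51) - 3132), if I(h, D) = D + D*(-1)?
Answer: 6*I*√87 ≈ 55.964*I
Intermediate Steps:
I(h, D) = 0 (I(h, D) = D - D = 0)
√(I(-31, 51) - 3132) = √(0 - 3132) = √(-3132) = 6*I*√87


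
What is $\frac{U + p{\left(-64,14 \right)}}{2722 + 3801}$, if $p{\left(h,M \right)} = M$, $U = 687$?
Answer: $\frac{701}{6523} \approx 0.10747$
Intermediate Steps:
$\frac{U + p{\left(-64,14 \right)}}{2722 + 3801} = \frac{687 + 14}{2722 + 3801} = \frac{701}{6523}$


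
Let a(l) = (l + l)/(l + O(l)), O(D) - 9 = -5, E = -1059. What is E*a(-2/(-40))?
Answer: -706/27 ≈ -26.148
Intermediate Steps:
O(D) = 4 (O(D) = 9 - 5 = 4)
a(l) = 2*l/(4 + l) (a(l) = (l + l)/(l + 4) = (2*l)/(4 + l) = 2*l/(4 + l))
E*a(-2/(-40)) = -2118*(-2/(-40))/(4 - 2/(-40)) = -2118*(-2*(-1/40))/(4 - 2*(-1/40)) = -2118/(20*(4 + 1/20)) = -2118/(20*81/20) = -2118*20/(20*81) = -1059*2/81 = -706/27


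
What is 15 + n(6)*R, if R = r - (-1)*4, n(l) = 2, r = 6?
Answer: 35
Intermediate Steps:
R = 10 (R = 6 - (-1)*4 = 6 - 1*(-4) = 6 + 4 = 10)
15 + n(6)*R = 15 + 2*10 = 15 + 20 = 35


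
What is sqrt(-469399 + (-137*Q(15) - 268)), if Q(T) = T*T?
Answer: 2*I*sqrt(125123) ≈ 707.46*I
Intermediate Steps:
Q(T) = T**2
sqrt(-469399 + (-137*Q(15) - 268)) = sqrt(-469399 + (-137*15**2 - 268)) = sqrt(-469399 + (-137*225 - 268)) = sqrt(-469399 + (-30825 - 268)) = sqrt(-469399 - 31093) = sqrt(-500492) = 2*I*sqrt(125123)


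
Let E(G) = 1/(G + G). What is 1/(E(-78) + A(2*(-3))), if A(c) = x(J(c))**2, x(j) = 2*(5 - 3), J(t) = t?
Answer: 156/2495 ≈ 0.062525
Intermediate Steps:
x(j) = 4 (x(j) = 2*2 = 4)
A(c) = 16 (A(c) = 4**2 = 16)
E(G) = 1/(2*G)
1/(E(-78) + A(2*(-3))) = 1/((1/2)/(-78) + 16) = 1/((1/2)*(-1/78) + 16) = 1/(-1/156 + 16) = 1/(2495/156) = 156/2495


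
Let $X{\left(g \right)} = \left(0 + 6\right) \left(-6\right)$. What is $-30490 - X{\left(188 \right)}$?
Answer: $-30454$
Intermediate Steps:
$X{\left(g \right)} = -36$ ($X{\left(g \right)} = 6 \left(-6\right) = -36$)
$-30490 - X{\left(188 \right)} = -30490 - -36 = -30490 + 36 = -30454$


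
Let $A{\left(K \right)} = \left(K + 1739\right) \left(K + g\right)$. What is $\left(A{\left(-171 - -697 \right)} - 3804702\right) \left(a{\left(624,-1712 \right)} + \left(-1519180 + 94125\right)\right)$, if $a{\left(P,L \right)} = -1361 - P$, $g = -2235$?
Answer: $10953369672480$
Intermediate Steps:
$A{\left(K \right)} = \left(-2235 + K\right) \left(1739 + K\right)$ ($A{\left(K \right)} = \left(K + 1739\right) \left(K - 2235\right) = \left(1739 + K\right) \left(-2235 + K\right) = \left(-2235 + K\right) \left(1739 + K\right)$)
$\left(A{\left(-171 - -697 \right)} - 3804702\right) \left(a{\left(624,-1712 \right)} + \left(-1519180 + 94125\right)\right) = \left(\left(-3886665 + \left(-171 - -697\right)^{2} - 496 \left(-171 - -697\right)\right) - 3804702\right) \left(\left(-1361 - 624\right) + \left(-1519180 + 94125\right)\right) = \left(\left(-3886665 + \left(-171 + 697\right)^{2} - 496 \left(-171 + 697\right)\right) - 3804702\right) \left(\left(-1361 - 624\right) - 1425055\right) = \left(\left(-3886665 + 526^{2} - 260896\right) - 3804702\right) \left(-1985 - 1425055\right) = \left(\left(-3886665 + 276676 - 260896\right) - 3804702\right) \left(-1427040\right) = \left(-3870885 - 3804702\right) \left(-1427040\right) = \left(-7675587\right) \left(-1427040\right) = 10953369672480$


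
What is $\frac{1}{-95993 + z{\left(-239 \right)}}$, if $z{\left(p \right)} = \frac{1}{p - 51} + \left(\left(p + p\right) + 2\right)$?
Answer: $- \frac{290}{27976011} \approx -1.0366 \cdot 10^{-5}$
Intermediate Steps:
$z{\left(p \right)} = 2 + \frac{1}{-51 + p} + 2 p$ ($z{\left(p \right)} = \frac{1}{-51 + p} + \left(2 p + 2\right) = \frac{1}{-51 + p} + \left(2 + 2 p\right) = 2 + \frac{1}{-51 + p} + 2 p$)
$\frac{1}{-95993 + z{\left(-239 \right)}} = \frac{1}{-95993 + \frac{-101 - -23900 + 2 \left(-239\right)^{2}}{-51 - 239}} = \frac{1}{-95993 + \frac{-101 + 23900 + 2 \cdot 57121}{-290}} = \frac{1}{-95993 - \frac{-101 + 23900 + 114242}{290}} = \frac{1}{-95993 - \frac{138041}{290}} = \frac{1}{- \frac{27976011}{290}} = - \frac{290}{27976011}$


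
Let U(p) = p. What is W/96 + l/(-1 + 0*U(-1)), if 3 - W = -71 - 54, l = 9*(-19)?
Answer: 517/3 ≈ 172.33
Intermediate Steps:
l = -171
W = 128 (W = 3 - (-71 - 54) = 3 - 1*(-125) = 3 + 125 = 128)
W/96 + l/(-1 + 0*U(-1)) = 128/96 - 171/(-1 + 0*(-1)) = 128*(1/96) - 171/(-1 + 0) = 4/3 - 171/(-1) = 4/3 - 171*(-1) = 4/3 + 171 = 517/3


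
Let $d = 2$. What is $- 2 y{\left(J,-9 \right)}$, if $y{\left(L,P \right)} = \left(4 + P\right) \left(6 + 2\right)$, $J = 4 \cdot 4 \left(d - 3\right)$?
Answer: $80$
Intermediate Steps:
$J = -16$ ($J = 4 \cdot 4 \left(2 - 3\right) = 16 \left(-1\right) = -16$)
$y{\left(L,P \right)} = 32 + 8 P$ ($y{\left(L,P \right)} = \left(4 + P\right) 8 = 32 + 8 P$)
$- 2 y{\left(J,-9 \right)} = - 2 \left(32 + 8 \left(-9\right)\right) = - 2 \left(32 - 72\right) = \left(-2\right) \left(-40\right) = 80$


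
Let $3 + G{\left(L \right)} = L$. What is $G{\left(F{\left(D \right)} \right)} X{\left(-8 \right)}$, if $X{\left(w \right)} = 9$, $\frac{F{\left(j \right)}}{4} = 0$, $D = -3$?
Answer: $-27$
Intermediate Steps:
$F{\left(j \right)} = 0$ ($F{\left(j \right)} = 4 \cdot 0 = 0$)
$G{\left(L \right)} = -3 + L$
$G{\left(F{\left(D \right)} \right)} X{\left(-8 \right)} = \left(-3 + 0\right) 9 = \left(-3\right) 9 = -27$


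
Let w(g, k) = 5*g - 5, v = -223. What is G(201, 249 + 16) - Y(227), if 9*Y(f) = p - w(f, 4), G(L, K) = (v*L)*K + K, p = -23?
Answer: -106899317/9 ≈ -1.1878e+7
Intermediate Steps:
G(L, K) = K - 223*K*L (G(L, K) = (-223*L)*K + K = -223*K*L + K = K - 223*K*L)
w(g, k) = -5 + 5*g
Y(f) = -2 - 5*f/9 (Y(f) = (-23 - (-5 + 5*f))/9 = (-23 + (5 - 5*f))/9 = (-18 - 5*f)/9 = -2 - 5*f/9)
G(201, 249 + 16) - Y(227) = (249 + 16)*(1 - 223*201) - (-2 - 5/9*227) = 265*(1 - 44823) - (-2 - 1135/9) = 265*(-44822) - 1*(-1153/9) = -11877830 + 1153/9 = -106899317/9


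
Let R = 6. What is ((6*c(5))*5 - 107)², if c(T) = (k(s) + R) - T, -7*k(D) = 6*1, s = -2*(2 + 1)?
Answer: 516961/49 ≈ 10550.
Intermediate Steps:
s = -6 (s = -2*3 = -6)
k(D) = -6/7
c(T) = 36/7 - T (c(T) = (-6/7 + 6) - T = 36/7 - T)
((6*c(5))*5 - 107)² = ((6*(36/7 - 1*5))*5 - 107)² = ((6*(36/7 - 5))*5 - 107)² = ((6*(⅐))*5 - 107)² = ((6/7)*5 - 107)² = (30/7 - 107)² = (-719/7)² = 516961/49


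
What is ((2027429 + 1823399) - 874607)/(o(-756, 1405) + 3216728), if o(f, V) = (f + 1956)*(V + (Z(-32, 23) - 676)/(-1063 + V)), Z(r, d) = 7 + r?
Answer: 169644597/279315296 ≈ 0.60736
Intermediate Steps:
o(f, V) = (1956 + f)*(V - 701/(-1063 + V)) (o(f, V) = (f + 1956)*(V + ((7 - 32) - 676)/(-1063 + V)) = (1956 + f)*(V + (-25 - 676)/(-1063 + V)) = (1956 + f)*(V - 701/(-1063 + V)))
((2027429 + 1823399) - 874607)/(o(-756, 1405) + 3216728) = ((2027429 + 1823399) - 874607)/((-1371156 - 2079228*1405 - 701*(-756) + 1956*1405² - 756*1405² - 1063*1405*(-756))/(-1063 + 1405) + 3216728) = (3850828 - 874607)/((-1371156 - 2921315340 + 529956 + 1956*1974025 - 756*1974025 + 1129097340)/342 + 3216728) = 2976221/((-1371156 - 2921315340 + 529956 + 3861192900 - 1492362900 + 1129097340)/342 + 3216728) = 2976221/((1/342)*575770800 + 3216728) = 2976221/(95961800/57 + 3216728) = 2976221/(279315296/57) = 2976221*(57/279315296) = 169644597/279315296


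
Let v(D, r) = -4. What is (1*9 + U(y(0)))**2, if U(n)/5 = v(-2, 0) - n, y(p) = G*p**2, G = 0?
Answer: 121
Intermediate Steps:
y(p) = 0 (y(p) = 0*p**2 = 0)
U(n) = -20 - 5*n (U(n) = 5*(-4 - n) = -20 - 5*n)
(1*9 + U(y(0)))**2 = (1*9 + (-20 - 5*0))**2 = (9 + (-20 + 0))**2 = (9 - 20)**2 = (-11)**2 = 121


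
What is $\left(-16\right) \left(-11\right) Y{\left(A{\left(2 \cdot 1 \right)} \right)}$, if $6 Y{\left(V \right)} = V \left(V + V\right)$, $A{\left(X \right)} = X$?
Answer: $\frac{704}{3} \approx 234.67$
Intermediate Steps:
$Y{\left(V \right)} = \frac{V^{2}}{3}$ ($Y{\left(V \right)} = \frac{V \left(V + V\right)}{6} = \frac{V 2 V}{6} = \frac{2 V^{2}}{6} = \frac{V^{2}}{3}$)
$\left(-16\right) \left(-11\right) Y{\left(A{\left(2 \cdot 1 \right)} \right)} = \left(-16\right) \left(-11\right) \frac{\left(2 \cdot 1\right)^{2}}{3} = 176 \frac{2^{2}}{3} = 176 \cdot \frac{1}{3} \cdot 4 = 176 \cdot \frac{4}{3} = \frac{704}{3}$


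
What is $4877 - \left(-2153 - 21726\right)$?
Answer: $28756$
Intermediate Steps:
$4877 - \left(-2153 - 21726\right) = 4877 - -23879 = 4877 + 23879 = 28756$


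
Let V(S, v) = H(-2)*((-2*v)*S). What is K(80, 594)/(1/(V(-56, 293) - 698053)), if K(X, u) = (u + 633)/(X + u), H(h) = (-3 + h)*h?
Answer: -453858711/674 ≈ -6.7338e+5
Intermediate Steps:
H(h) = h*(-3 + h)
K(X, u) = (633 + u)/(X + u)
V(S, v) = -20*S*v (V(S, v) = (-2*(-3 - 2))*((-2*v)*S) = (-2*(-5))*(-2*S*v) = 10*(-2*S*v) = -20*S*v)
K(80, 594)/(1/(V(-56, 293) - 698053)) = ((633 + 594)/(80 + 594))/(1/(-20*(-56)*293 - 698053)) = (1227/674)/(1/(328160 - 698053)) = ((1/674)*1227)/(1/(-369893)) = 1227/(674*(-1/369893)) = (1227/674)*(-369893) = -453858711/674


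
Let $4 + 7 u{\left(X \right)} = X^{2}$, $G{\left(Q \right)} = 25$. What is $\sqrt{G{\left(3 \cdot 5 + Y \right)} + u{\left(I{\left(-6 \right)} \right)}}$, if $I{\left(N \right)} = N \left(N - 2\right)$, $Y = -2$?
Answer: $\frac{15 \sqrt{77}}{7} \approx 18.803$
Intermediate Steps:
$I{\left(N \right)} = N \left(-2 + N\right)$
$u{\left(X \right)} = - \frac{4}{7} + \frac{X^{2}}{7}$
$\sqrt{G{\left(3 \cdot 5 + Y \right)} + u{\left(I{\left(-6 \right)} \right)}} = \sqrt{25 - \left(\frac{4}{7} - \frac{\left(- 6 \left(-2 - 6\right)\right)^{2}}{7}\right)} = \sqrt{25 - \left(\frac{4}{7} - \frac{\left(\left(-6\right) \left(-8\right)\right)^{2}}{7}\right)} = \sqrt{25 - \left(\frac{4}{7} - \frac{48^{2}}{7}\right)} = \sqrt{25 + \left(- \frac{4}{7} + \frac{1}{7} \cdot 2304\right)} = \sqrt{25 + \left(- \frac{4}{7} + \frac{2304}{7}\right)} = \sqrt{25 + \frac{2300}{7}} = \sqrt{\frac{2475}{7}} = \frac{15 \sqrt{77}}{7}$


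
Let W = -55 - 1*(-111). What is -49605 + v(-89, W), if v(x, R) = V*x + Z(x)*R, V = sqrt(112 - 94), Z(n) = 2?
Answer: -49493 - 267*sqrt(2) ≈ -49871.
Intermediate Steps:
W = 56 (W = -55 + 111 = 56)
V = 3*sqrt(2) (V = sqrt(18) = 3*sqrt(2) ≈ 4.2426)
v(x, R) = 2*R + 3*x*sqrt(2) (v(x, R) = (3*sqrt(2))*x + 2*R = 3*x*sqrt(2) + 2*R = 2*R + 3*x*sqrt(2))
-49605 + v(-89, W) = -49605 + (2*56 + 3*(-89)*sqrt(2)) = -49605 + (112 - 267*sqrt(2)) = -49493 - 267*sqrt(2)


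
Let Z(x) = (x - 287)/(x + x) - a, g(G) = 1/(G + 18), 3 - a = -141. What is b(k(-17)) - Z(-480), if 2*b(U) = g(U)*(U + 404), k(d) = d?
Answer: 323233/960 ≈ 336.70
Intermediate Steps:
a = 144 (a = 3 - 1*(-141) = 3 + 141 = 144)
g(G) = 1/(18 + G)
Z(x) = -144 + (-287 + x)/(2*x) (Z(x) = (x - 287)/(x + x) - 1*144 = (-287 + x)/((2*x)) - 144 = (-287 + x)*(1/(2*x)) - 144 = (-287 + x)/(2*x) - 144 = -144 + (-287 + x)/(2*x))
b(U) = (404 + U)/(2*(18 + U)) (b(U) = ((U + 404)/(18 + U))/2 = ((404 + U)/(18 + U))/2 = (404 + U)/(2*(18 + U)))
b(k(-17)) - Z(-480) = (404 - 17)/(2*(18 - 17)) - 287*(-1 - 1*(-480))/(2*(-480)) = (½)*387/1 - 287*(-1)*(-1 + 480)/(2*480) = (½)*1*387 - 287*(-1)*479/(2*480) = 387/2 - 1*(-137473/960) = 387/2 + 137473/960 = 323233/960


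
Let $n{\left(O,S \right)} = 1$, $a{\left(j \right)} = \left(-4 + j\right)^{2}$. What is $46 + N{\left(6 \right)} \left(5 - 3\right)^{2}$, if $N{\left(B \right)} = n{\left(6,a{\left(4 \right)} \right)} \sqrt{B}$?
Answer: $46 + 4 \sqrt{6} \approx 55.798$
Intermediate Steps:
$N{\left(B \right)} = \sqrt{B}$ ($N{\left(B \right)} = 1 \sqrt{B} = \sqrt{B}$)
$46 + N{\left(6 \right)} \left(5 - 3\right)^{2} = 46 + \sqrt{6} \left(5 - 3\right)^{2} = 46 + \sqrt{6} \cdot 2^{2} = 46 + \sqrt{6} \cdot 4 = 46 + 4 \sqrt{6}$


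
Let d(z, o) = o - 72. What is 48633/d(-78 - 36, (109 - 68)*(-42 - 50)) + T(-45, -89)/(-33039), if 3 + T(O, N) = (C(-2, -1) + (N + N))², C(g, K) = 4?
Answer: -574385033/42333972 ≈ -13.568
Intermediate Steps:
T(O, N) = -3 + (4 + 2*N)² (T(O, N) = -3 + (4 + (N + N))² = -3 + (4 + 2*N)²)
d(z, o) = -72 + o
48633/d(-78 - 36, (109 - 68)*(-42 - 50)) + T(-45, -89)/(-33039) = 48633/(-72 + (109 - 68)*(-42 - 50)) + (-3 + 4*(2 - 89)²)/(-33039) = 48633/(-72 + 41*(-92)) + (-3 + 4*(-87)²)*(-1/33039) = 48633/(-72 - 3772) + (-3 + 4*7569)*(-1/33039) = 48633/(-3844) + (-3 + 30276)*(-1/33039) = 48633*(-1/3844) + 30273*(-1/33039) = -48633/3844 - 10091/11013 = -574385033/42333972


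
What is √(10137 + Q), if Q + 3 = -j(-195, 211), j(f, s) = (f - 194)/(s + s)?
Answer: √1804867414/422 ≈ 100.67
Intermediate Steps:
j(f, s) = (-194 + f)/(2*s) (j(f, s) = (-194 + f)/((2*s)) = (-194 + f)*(1/(2*s)) = (-194 + f)/(2*s))
Q = -877/422 (Q = -3 - (-194 - 195)/(2*211) = -3 - (-389)/(2*211) = -3 - 1*(-389/422) = -3 + 389/422 = -877/422 ≈ -2.0782)
√(10137 + Q) = √(10137 - 877/422) = √(4276937/422) = √1804867414/422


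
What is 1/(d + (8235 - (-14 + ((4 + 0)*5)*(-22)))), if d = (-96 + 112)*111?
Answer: 1/10465 ≈ 9.5557e-5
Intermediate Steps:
d = 1776 (d = 16*111 = 1776)
1/(d + (8235 - (-14 + ((4 + 0)*5)*(-22)))) = 1/(1776 + (8235 - (-14 + ((4 + 0)*5)*(-22)))) = 1/(1776 + (8235 - (-14 + (4*5)*(-22)))) = 1/(1776 + (8235 - (-14 + 20*(-22)))) = 1/(1776 + (8235 - (-14 - 440))) = 1/(1776 + (8235 - 1*(-454))) = 1/(1776 + (8235 + 454)) = 1/(1776 + 8689) = 1/10465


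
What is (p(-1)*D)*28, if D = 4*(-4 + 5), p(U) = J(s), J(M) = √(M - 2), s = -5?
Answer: 112*I*√7 ≈ 296.32*I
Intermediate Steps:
J(M) = √(-2 + M)
p(U) = I*√7 (p(U) = √(-2 - 5) = √(-7) = I*√7)
D = 4 (D = 4*1 = 4)
(p(-1)*D)*28 = ((I*√7)*4)*28 = (4*I*√7)*28 = 112*I*√7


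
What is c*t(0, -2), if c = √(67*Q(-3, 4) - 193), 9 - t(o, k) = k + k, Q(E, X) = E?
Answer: 13*I*√394 ≈ 258.04*I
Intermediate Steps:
t(o, k) = 9 - 2*k (t(o, k) = 9 - (k + k) = 9 - 2*k)
c = I*√394 (c = √(67*(-3) - 193) = √(-201 - 193) = √(-394) = I*√394 ≈ 19.849*I)
c*t(0, -2) = (I*√394)*(9 - 2*(-2)) = (I*√394)*(9 + 4) = (I*√394)*13 = 13*I*√394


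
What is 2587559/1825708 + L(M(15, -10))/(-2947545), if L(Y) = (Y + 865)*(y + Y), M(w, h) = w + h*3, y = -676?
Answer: 102344425723/63310076316 ≈ 1.6166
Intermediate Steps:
M(w, h) = w + 3*h
L(Y) = (-676 + Y)*(865 + Y) (L(Y) = (Y + 865)*(-676 + Y) = (865 + Y)*(-676 + Y) = (-676 + Y)*(865 + Y))
2587559/1825708 + L(M(15, -10))/(-2947545) = 2587559/1825708 + (-584740 + (15 + 3*(-10))² + 189*(15 + 3*(-10)))/(-2947545) = 2587559*(1/1825708) + (-584740 + (15 - 30)² + 189*(15 - 30))*(-1/2947545) = 2587559/1825708 + (-584740 + (-15)² + 189*(-15))*(-1/2947545) = 2587559/1825708 + (-584740 + 225 - 2835)*(-1/2947545) = 2587559/1825708 - 587350*(-1/2947545) = 2587559/1825708 + 6910/34677 = 102344425723/63310076316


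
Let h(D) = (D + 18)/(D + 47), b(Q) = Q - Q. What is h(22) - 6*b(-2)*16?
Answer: 40/69 ≈ 0.57971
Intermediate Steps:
b(Q) = 0
h(D) = (18 + D)/(47 + D)
h(22) - 6*b(-2)*16 = (18 + 22)/(47 + 22) - 6*0*16 = 40/69 - 0*16 = (1/69)*40 - 1*0 = 40/69 + 0 = 40/69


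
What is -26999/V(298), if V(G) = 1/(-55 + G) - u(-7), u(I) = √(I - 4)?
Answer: -6560757/649540 - 1594263951*I*√11/649540 ≈ -10.101 - 8140.5*I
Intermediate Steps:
u(I) = √(-4 + I)
V(G) = 1/(-55 + G) - I*√11 (V(G) = 1/(-55 + G) - √(-4 - 7) = 1/(-55 + G) - √(-11) = 1/(-55 + G) - I*√11)
-26999/V(298) = -26999*(-55 + 298)/(1 + 55*I*√11 - 1*I*298*√11) = -26999*243/(1 + 55*I*√11 - 298*I*√11) = -26999*243/(1 - 243*I*√11) = -26999/(1/243 - I*√11)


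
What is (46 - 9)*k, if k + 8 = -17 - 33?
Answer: -2146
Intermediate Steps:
k = -58 (k = -8 + (-17 - 33) = -8 - 50 = -58)
(46 - 9)*k = (46 - 9)*(-58) = 37*(-58) = -2146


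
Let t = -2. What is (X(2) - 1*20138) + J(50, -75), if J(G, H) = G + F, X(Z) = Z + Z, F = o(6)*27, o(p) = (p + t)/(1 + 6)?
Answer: -140480/7 ≈ -20069.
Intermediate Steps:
o(p) = -2/7 + p/7 (o(p) = (p - 2)/(1 + 6) = (-2 + p)/7 = (-2 + p)*(1/7) = -2/7 + p/7)
F = 108/7 (F = (-2/7 + (1/7)*6)*27 = (-2/7 + 6/7)*27 = (4/7)*27 = 108/7 ≈ 15.429)
X(Z) = 2*Z
J(G, H) = 108/7 + G (J(G, H) = G + 108/7 = 108/7 + G)
(X(2) - 1*20138) + J(50, -75) = (2*2 - 1*20138) + (108/7 + 50) = (4 - 20138) + 458/7 = -20134 + 458/7 = -140480/7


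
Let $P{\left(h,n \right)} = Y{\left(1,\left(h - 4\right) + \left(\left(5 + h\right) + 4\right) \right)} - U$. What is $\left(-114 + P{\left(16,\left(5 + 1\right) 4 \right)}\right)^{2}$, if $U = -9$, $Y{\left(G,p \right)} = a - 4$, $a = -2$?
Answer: $12321$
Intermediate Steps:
$Y{\left(G,p \right)} = -6$ ($Y{\left(G,p \right)} = -2 - 4 = -6$)
$P{\left(h,n \right)} = 3$ ($P{\left(h,n \right)} = -6 - -9 = -6 + 9 = 3$)
$\left(-114 + P{\left(16,\left(5 + 1\right) 4 \right)}\right)^{2} = \left(-114 + 3\right)^{2} = \left(-111\right)^{2} = 12321$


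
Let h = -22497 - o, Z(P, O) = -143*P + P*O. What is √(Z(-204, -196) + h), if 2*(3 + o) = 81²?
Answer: √173526/2 ≈ 208.28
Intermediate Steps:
o = 6555/2 (o = -3 + (½)*81² = -3 + (½)*6561 = -3 + 6561/2 = 6555/2 ≈ 3277.5)
Z(P, O) = -143*P + O*P
h = -51549/2 (h = -22497 - 1*6555/2 = -22497 - 6555/2 = -51549/2 ≈ -25775.)
√(Z(-204, -196) + h) = √(-204*(-143 - 196) - 51549/2) = √(-204*(-339) - 51549/2) = √(69156 - 51549/2) = √(86763/2) = √173526/2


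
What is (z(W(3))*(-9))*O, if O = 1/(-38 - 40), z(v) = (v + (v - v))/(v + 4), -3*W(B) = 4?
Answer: -3/52 ≈ -0.057692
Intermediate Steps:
W(B) = -4/3 (W(B) = -⅓*4 = -4/3)
z(v) = v/(4 + v) (z(v) = (v + 0)/(4 + v) = v/(4 + v))
O = -1/78 (O = 1/(-78) = -1/78 ≈ -0.012821)
(z(W(3))*(-9))*O = (-4/(3*(4 - 4/3))*(-9))*(-1/78) = (-4/(3*8/3)*(-9))*(-1/78) = (-4/3*3/8*(-9))*(-1/78) = -½*(-9)*(-1/78) = (9/2)*(-1/78) = -3/52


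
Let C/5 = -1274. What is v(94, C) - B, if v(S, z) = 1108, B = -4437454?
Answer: 4438562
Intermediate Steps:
C = -6370 (C = 5*(-1274) = -6370)
v(94, C) - B = 1108 - 1*(-4437454) = 1108 + 4437454 = 4438562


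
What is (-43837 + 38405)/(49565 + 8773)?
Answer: -388/4167 ≈ -0.093113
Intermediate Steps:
(-43837 + 38405)/(49565 + 8773) = -5432/58338 = -5432*1/58338 = -388/4167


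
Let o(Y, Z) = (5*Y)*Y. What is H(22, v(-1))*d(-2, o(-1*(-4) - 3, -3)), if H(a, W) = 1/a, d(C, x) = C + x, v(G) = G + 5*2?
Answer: 3/22 ≈ 0.13636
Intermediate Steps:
v(G) = 10 + G (v(G) = G + 10 = 10 + G)
o(Y, Z) = 5*Y²
H(22, v(-1))*d(-2, o(-1*(-4) - 3, -3)) = (-2 + 5*(-1*(-4) - 3)²)/22 = (-2 + 5*(4 - 3)²)/22 = (-2 + 5*1²)/22 = (-2 + 5*1)/22 = (-2 + 5)/22 = (1/22)*3 = 3/22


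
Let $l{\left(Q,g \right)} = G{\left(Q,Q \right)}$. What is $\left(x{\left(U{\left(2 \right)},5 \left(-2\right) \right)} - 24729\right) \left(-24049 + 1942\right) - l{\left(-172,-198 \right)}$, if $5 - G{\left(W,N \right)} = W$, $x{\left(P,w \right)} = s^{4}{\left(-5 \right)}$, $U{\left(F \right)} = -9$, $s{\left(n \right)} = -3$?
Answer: $544893159$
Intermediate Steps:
$x{\left(P,w \right)} = 81$ ($x{\left(P,w \right)} = \left(-3\right)^{4} = 81$)
$G{\left(W,N \right)} = 5 - W$
$l{\left(Q,g \right)} = 5 - Q$
$\left(x{\left(U{\left(2 \right)},5 \left(-2\right) \right)} - 24729\right) \left(-24049 + 1942\right) - l{\left(-172,-198 \right)} = \left(81 - 24729\right) \left(-24049 + 1942\right) - \left(5 - -172\right) = \left(-24648\right) \left(-22107\right) - \left(5 + 172\right) = 544893336 - 177 = 544893159$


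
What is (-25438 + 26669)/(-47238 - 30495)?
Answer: -1231/77733 ≈ -0.015836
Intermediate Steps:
(-25438 + 26669)/(-47238 - 30495) = 1231/(-77733) = 1231*(-1/77733) = -1231/77733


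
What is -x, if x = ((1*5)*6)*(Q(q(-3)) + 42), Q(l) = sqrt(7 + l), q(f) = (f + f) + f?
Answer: -1260 - 30*I*sqrt(2) ≈ -1260.0 - 42.426*I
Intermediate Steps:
q(f) = 3*f (q(f) = 2*f + f = 3*f)
x = 1260 + 30*I*sqrt(2) (x = ((1*5)*6)*(sqrt(7 + 3*(-3)) + 42) = (5*6)*(sqrt(7 - 9) + 42) = 30*(sqrt(-2) + 42) = 30*(I*sqrt(2) + 42) = 30*(42 + I*sqrt(2)) = 1260 + 30*I*sqrt(2) ≈ 1260.0 + 42.426*I)
-x = -(1260 + 30*I*sqrt(2)) = -1260 - 30*I*sqrt(2)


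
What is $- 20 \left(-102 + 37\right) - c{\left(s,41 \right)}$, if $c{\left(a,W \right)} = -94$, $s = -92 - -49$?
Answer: $1394$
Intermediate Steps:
$s = -43$ ($s = -92 + 49 = -43$)
$- 20 \left(-102 + 37\right) - c{\left(s,41 \right)} = - 20 \left(-102 + 37\right) - -94 = \left(-20\right) \left(-65\right) + 94 = 1300 + 94 = 1394$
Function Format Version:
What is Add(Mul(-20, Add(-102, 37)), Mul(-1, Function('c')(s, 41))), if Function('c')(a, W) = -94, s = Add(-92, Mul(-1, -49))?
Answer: 1394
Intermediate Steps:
s = -43 (s = Add(-92, 49) = -43)
Add(Mul(-20, Add(-102, 37)), Mul(-1, Function('c')(s, 41))) = Add(Mul(-20, Add(-102, 37)), Mul(-1, -94)) = Add(Mul(-20, -65), 94) = Add(1300, 94) = 1394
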